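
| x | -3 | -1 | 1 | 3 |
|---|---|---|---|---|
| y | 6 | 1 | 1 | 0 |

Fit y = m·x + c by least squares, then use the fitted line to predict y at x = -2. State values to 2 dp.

With design matrix A, AᵀA = [[20, 0]; [0, 4]] and Aᵀy = [-18, 8]ᵀ.
Δ = 20·4 − 0² = 80.
m = ((-18)·4 − 0·8)/80 = -9/10; c = (20·8 − 0·(-18))/80 = 2.
At x = -2: ŷ = (-9/10)·(-2) + (2)·(1) = 19/5.

ŷ = 3.80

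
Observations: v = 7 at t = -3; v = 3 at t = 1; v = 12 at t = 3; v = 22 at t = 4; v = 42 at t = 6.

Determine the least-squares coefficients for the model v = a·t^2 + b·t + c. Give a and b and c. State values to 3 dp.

a = 0.980, b = 0.992, c = 1.095

MᵀM·[a, b, c]ᵀ = Mᵀv reads: 1715·a + 281·b + 71·c = 2038;  281·a + 71·b + 11·c = 358;  71·a + 11·b + 5·c = 86.
Solving the 3×3 system (Gaussian elimination) gives a = 50/51, b = 658/663, c = 242/221.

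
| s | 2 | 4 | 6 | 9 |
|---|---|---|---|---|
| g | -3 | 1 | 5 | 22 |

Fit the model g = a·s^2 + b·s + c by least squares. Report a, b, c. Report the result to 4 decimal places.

a = 0.4497, b = -1.4631, c = -1.4698

The normal equations are: 8129·a + 1017·b + 137·c = 1966;  1017·a + 137·b + 21·c = 226;  137·a + 21·b + 4·c = 25.
Inverting the 3×3 Gram matrix, [a, b, c]ᵀ = [67/149, -218/149, -219/149]ᵀ.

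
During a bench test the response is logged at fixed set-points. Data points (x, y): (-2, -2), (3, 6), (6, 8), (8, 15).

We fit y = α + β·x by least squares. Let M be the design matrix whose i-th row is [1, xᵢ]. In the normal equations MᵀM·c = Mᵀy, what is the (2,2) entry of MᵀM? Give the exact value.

Row 2 ↔ basis x, column 2 ↔ basis x, so (MᵀM)_{2,2} = Σᵢ (x)·(x) = (-2)·(-2) + (3)·(3) + (6)·(6) + (8)·(8) = 113.

113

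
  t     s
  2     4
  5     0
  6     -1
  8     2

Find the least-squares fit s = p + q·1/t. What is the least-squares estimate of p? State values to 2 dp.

p = -1.14

Compute the Gram sums: Σ1 = 4, Σ1/t = 119/120, Σ1/t·1/t = 4801/14400.
Right-hand side: Σs = 5, Σ1/t·s = 25/12.
MᵀM·[p, q]ᵀ = Mᵀs becomes [[4, 119/120]; [119/120, 4801/14400]]·[p, q]ᵀ = [5, 25/12]ᵀ.
Δ = 4·(4801/14400) − (119/120)² = 1681/4800.
p = (5·(4801/14400) − (119/120)·(25/12))/(1681/4800) = -1915/1681; q = (4·(25/12) − (119/120)·5)/(1681/4800) = 16200/1681.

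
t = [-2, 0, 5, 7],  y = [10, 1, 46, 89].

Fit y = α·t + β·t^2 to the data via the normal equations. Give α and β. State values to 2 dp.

α = -0.76, β = 1.94

Compute the Gram sums: Σt·t = 78, Σt·t^2 = 460, Σt^2·t^2 = 3042.
For Mᵀy: Σt·y = 833, Σt^2·y = 5551.
So MᵀM·[α, β]ᵀ = Mᵀy: [[78, 460]; [460, 3042]]·[α, β]ᵀ = [833, 5551]ᵀ.
Eliminating β: 3042·(row 1) − 460·(row 2) gives 25676·α = 3042·833 − 460·5551 = -19474, so α = -1391/1834.
Then β = (5551 − 460·(-1391/1834))/3042 = 3557/1834.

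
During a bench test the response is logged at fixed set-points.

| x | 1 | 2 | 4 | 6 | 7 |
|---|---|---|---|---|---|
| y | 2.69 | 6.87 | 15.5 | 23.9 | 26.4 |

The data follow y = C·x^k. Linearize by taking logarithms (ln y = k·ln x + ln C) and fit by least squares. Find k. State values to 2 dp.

k = 1.18

Linearized form: ln y = k·ln x + ln C. From the 5 transformed points,
XᵀX = [[9.3992, 5.8171]; [5.8171, 5]], rhs = [17.1919, 12.1048]ᵀ  (here Σln x = 5.8171, Σ(ln x)² = 9.3992, Σln y = 12.1048, Σln x·ln y = 17.1919).
Slope k = (n·Σln x·ln y − Σln x·Σln y)/(n·Σ(ln x)² − (Σln x)²) = (5·17.1919 − 5.8171·12.1048)/13.1574 = 1.18144; ln C = (Σln y − k·Σln x)/n = 1.04644.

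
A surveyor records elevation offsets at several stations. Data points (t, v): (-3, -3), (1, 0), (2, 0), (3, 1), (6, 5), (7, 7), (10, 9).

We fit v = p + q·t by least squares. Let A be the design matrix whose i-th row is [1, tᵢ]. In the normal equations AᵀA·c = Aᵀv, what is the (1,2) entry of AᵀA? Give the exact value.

Row 1 ↔ basis 1, column 2 ↔ basis t, so (AᵀA)_{1,2} = Σᵢ t = (1)·(-3) + (1)·(1) + (1)·(2) + (1)·(3) + (1)·(6) + (1)·(7) + (1)·(10) = 26.

26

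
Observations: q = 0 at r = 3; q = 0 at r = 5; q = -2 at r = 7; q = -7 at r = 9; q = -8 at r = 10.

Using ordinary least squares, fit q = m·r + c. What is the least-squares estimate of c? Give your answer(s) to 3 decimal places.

The normal equations are: 264·m + 34·c = -157;  34·m + 5·c = -17.
(Σr·r = 264, Σr = 34, Σ1 = 5, Σr·q = -157, Σq = -17.)
Determinant 264·5 − 34² = 164.
m = ((-157)·5 − 34·(-17))/164 = -207/164; c = (264·(-17) − 34·(-157))/164 = 425/82.

c = 5.183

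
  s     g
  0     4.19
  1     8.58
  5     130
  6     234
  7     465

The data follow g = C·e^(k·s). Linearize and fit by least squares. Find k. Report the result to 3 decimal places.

Taking logs, ln g = k·s + ln C, so regress ln g on s.
Σs = 19.0000, Σ(s)² = 111.0000, Σln g = 20.0470, Σs·ln g = 102.2133.
Normal system: [[111.0000, 19.0000]; [19.0000, 5]]·[k, ln C]ᵀ = [102.2133, 20.0470]ᵀ.
Solving (det = 194.0000): k = 0.67099, ln C = 1.45963.

k = 0.671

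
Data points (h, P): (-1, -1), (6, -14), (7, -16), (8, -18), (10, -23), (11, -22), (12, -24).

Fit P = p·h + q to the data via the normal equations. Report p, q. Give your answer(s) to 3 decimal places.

p = -1.808, q = -3.170

Normal-equation sums: Σh·h = 515, Σh = 53, Σ1 = 7.
For XᵀP: Σh·P = -1099, ΣP = -118.
XᵀX·[p, q]ᵀ = XᵀP becomes [[515, 53]; [53, 7]]·[p, q]ᵀ = [-1099, -118]ᵀ.
Determinant 515·7 − 53² = 796.
p = ((-1099)·7 − 53·(-118))/796 = -1439/796; q = (515·(-118) − 53·(-1099))/796 = -2523/796.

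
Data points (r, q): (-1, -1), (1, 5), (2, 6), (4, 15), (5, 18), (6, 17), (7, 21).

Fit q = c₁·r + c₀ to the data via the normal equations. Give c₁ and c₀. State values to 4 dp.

c₁ = 2.8017, c₀ = 1.9655

Compute the Gram sums: Σr·r = 132, Σr = 24, Σ1 = 7.
Moment sums: Σr·q = 417, Σq = 81.
Normal equations: [[132, 24]; [24, 7]]·[c₁, c₀]ᵀ = [417, 81]ᵀ.
det = 132·7 − 24² = 348.
c₁ = (417·7 − 24·81)/348 = 325/116; c₀ = (132·81 − 24·417)/348 = 57/29.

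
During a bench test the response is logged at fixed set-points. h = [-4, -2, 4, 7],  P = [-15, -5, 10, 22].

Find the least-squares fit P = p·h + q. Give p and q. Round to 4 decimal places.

Setting ∂/∂p … = 0 gives: 85·p + 5·q = 264;  5·p + 4·q = 12.
Eliminating q: 4·(row 1) − 5·(row 2) gives 315·p = 4·264 − 5·12 = 996, so p = 332/105.
Then q = (12 − 5·(332/105))/4 = -20/21.

p = 3.1619, q = -0.9524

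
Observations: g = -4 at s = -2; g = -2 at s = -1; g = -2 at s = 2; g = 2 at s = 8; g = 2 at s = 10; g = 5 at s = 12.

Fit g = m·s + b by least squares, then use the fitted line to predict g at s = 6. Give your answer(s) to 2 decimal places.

ĝ = 0.81

Normal-equation sums: Σs·s = 317, Σs = 29, Σ1 = 6.
For Xᵀg: Σs·g = 102, Σg = 1.
So XᵀX·[m, b]ᵀ = Xᵀg: [[317, 29]; [29, 6]]·[m, b]ᵀ = [102, 1]ᵀ.
Determinant 317·6 − 29² = 1061.
m = (102·6 − 29·1)/1061 = 583/1061; b = (317·1 − 29·102)/1061 = -2641/1061.
At s = 6: ĝ = (583/1061)·(6) + (-2641/1061)·(1) = 857/1061.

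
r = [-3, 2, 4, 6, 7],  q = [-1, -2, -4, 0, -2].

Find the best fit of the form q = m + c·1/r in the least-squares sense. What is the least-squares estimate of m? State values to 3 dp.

Entries of XᵀX: Σ1 = 5, Σ1/r = 61/84, Σ1/r·1/r = 3329/7056.
Right-hand side: Σq = -9, Σ1/r·q = -41/21.
det = 5·(3329/7056) − (61/84)² = 359/196.
m = ((-9)·(3329/7056) − (61/84)·(-41/21))/(359/196) = -19957/12924; c = (5·(-41/21) − (61/84)·(-9))/(359/196) = -1897/1077.

m = -1.544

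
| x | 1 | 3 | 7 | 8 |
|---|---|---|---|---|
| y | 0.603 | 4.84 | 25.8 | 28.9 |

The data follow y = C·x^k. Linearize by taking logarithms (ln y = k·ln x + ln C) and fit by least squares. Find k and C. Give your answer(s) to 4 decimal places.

k = 1.8910, C = 0.6059

Linearized form: ln y = k·ln x + ln C. From the 4 transformed points,
XᵀX = [[9.3176, 5.1240]; [5.1240, 4]], rhs = [15.0523, 7.6853]ᵀ  (here Σln x = 5.1240, Σ(ln x)² = 9.3176, Σln y = 7.6853, Σln x·ln y = 15.0523).
Solving (det = 11.0154): k = 1.89099, ln C = -0.50101, so C = exp(-0.50101) = 0.60592.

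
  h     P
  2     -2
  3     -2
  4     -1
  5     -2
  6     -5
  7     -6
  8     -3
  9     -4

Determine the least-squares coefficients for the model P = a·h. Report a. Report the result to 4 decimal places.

Setting ∂/∂a … = 0 gives: 284·a = -156.
Hence a = -156 / 284 ≈ -0.549296.

a = -0.5493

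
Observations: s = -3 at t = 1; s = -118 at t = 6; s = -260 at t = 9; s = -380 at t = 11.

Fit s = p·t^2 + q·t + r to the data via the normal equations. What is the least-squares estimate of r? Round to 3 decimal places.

Setting ∂/∂p … = 0 gives: 22499·p + 2277·q + 239·r = -71291;  2277·p + 239·q + 27·r = -7231;  239·p + 27·q + 4·r = -761.
(Σt^2·t^2 = 22499, Σt^2·t = 2277, Σt^2 = 239, Σt·t = 239, Σt = 27, Σ1 = 4, Σt^2·s = -71291, Σt·s = -7231, Σs = -761.)
Solving the 3×3 system (Gaussian elimination) gives p = -30119/10340, q = -5861/2068, r = 15117/5170.

r = 2.924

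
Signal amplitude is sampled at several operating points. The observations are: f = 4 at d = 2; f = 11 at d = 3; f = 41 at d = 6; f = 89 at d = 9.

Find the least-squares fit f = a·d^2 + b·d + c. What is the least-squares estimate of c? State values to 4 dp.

Sums needed: Σd^2·d^2 = 7954, Σd^2·d = 980, Σd^2 = 130, Σd·d = 130, Σd = 20, Σ1 = 4.
For Mᵀf: Σd^2·f = 8800, Σd·f = 1088, Σf = 145.
MᵀM·[a, b, c]ᵀ = Mᵀf becomes [[7954, 980, 130]; [980, 130, 20]; [130, 20, 4]]·[a, b, c]ᵀ = [8800, 1088, 145]ᵀ.
Inverting the 3×3 Gram matrix, [a, b, c]ᵀ = [21/22, 8/5, -61/22]ᵀ.

c = -2.7727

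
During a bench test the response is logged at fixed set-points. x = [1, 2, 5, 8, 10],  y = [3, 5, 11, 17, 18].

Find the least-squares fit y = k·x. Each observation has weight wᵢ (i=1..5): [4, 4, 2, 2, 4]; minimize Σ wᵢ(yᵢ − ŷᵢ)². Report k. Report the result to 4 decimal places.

k = 1.9298

With design matrix M, MᵀWM = [[598]] and MᵀWy = [1154]ᵀ.
k = 1154/598 = 1.92977.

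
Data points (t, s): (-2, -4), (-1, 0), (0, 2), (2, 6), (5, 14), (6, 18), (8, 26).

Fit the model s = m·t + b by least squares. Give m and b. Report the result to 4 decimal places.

m = 2.8111, b = 1.6287

Entries of AᵀA: Σt·t = 134, Σt = 18, Σ1 = 7.
Moment sums: Σt·s = 406, Σs = 62.
Normal equations: [[134, 18]; [18, 7]]·[m, b]ᵀ = [406, 62]ᵀ.
Eliminating b: 7·(row 1) − 18·(row 2) gives 614·m = 7·406 − 18·62 = 1726, so m = 863/307.
Then b = (62 − 18·(863/307))/7 = 500/307.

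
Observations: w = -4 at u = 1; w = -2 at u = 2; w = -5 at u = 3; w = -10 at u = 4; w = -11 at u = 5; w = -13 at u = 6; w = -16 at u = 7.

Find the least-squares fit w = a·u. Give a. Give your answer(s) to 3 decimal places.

From the data, Σu·u = 140.
Right-hand side: Σu·w = -308.
Normal equations: [[140]]·[a]ᵀ = [-308]ᵀ.
a = (-308)/140 = -2.2.

a = -2.200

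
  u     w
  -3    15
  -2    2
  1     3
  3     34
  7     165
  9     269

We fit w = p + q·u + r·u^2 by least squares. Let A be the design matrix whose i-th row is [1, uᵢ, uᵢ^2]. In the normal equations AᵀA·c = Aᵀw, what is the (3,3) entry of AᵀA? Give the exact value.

Row 3 ↔ basis u^2, column 3 ↔ basis u^2, so (AᵀA)_{3,3} = Σᵢ (u^2)·(u^2) = (9)·(9) + (4)·(4) + (1)·(1) + (9)·(9) + (49)·(49) + (81)·(81) = 9141.

9141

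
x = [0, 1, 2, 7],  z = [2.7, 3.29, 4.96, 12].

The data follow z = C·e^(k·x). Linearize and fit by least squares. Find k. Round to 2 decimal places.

Linearized form: ln z = k·x + ln C. From the 4 transformed points,
AᵀA = [[54.0000, 10.0000]; [10.0000, 4]], rhs = [21.7880, 6.2705]ᵀ  (here Σx = 10.0000, Σ(x)² = 54.0000, Σln z = 6.2705, Σx·ln z = 21.7880).
Δ = 54.0000·4 − (10.0000)² = 116.0000; k = (21.7880·4 − 10.0000·6.2705)/116.0000 = 0.21076, ln C = (54.0000·6.2705 − 10.0000·21.7880)/116.0000 = 1.04072.

k = 0.21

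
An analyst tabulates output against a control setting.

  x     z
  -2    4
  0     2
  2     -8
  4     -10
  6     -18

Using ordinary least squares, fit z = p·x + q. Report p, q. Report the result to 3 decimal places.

p = -2.800, q = -0.400

Entries of AᵀA: Σx·x = 60, Σx = 10, Σ1 = 5.
Moment sums: Σx·z = -172, Σz = -30.
Eliminating q: 5·(row 1) − 10·(row 2) gives 200·p = 5·(-172) − 10·(-30) = -560, so p = -14/5.
Then q = ((-30) − 10·(-14/5))/5 = -2/5.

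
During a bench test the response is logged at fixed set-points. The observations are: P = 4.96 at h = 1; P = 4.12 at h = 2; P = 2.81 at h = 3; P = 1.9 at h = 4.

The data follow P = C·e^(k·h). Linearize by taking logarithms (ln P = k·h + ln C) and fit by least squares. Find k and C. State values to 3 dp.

Let Y = ln P. Fitting Y = k·h + ln C by least squares:
Sums: Σh = 10.0000, Σ(h)² = 30.0000, Σln P = 4.6923, Σh·ln P = 10.1001.
Normal system: [[30.0000, 10.0000]; [10.0000, 4]]·[k, ln C]ᵀ = [10.1001, 4.6923]ᵀ.
Solving (det = 20.0000): k = -0.32613, ln C = 1.98841, so C = exp(1.98841) = 7.30388.

k = -0.326, C = 7.304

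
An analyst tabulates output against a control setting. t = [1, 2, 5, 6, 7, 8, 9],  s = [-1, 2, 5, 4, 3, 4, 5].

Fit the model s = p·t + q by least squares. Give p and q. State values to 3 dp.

The normal equations are: 260·p + 38·q = 150;  38·p + 7·q = 22.
(Σt·t = 260, Σt = 38, Σ1 = 7, Σt·s = 150, Σs = 22.)
Determinant 260·7 − 38² = 376.
p = (150·7 − 38·22)/376 = 107/188; q = (260·22 − 38·150)/376 = 5/94.

p = 0.569, q = 0.053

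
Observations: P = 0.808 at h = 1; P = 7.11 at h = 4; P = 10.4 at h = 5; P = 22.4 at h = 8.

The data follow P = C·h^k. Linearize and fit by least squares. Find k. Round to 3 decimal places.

k = 1.593

Taking logs, ln P = k·ln h + ln C, so regress ln P on ln h.
XᵀX = [[8.8362, 5.0752]; [5.0752, 4]], rhs = [12.9533, 7.1992]ᵀ  (here Σln h = 5.0752, Σ(ln h)² = 8.8362, Σln P = 7.1992, Σln h·ln P = 12.9533).
Solving (det = 9.5873): k = 1.59338, ln C = -0.22187.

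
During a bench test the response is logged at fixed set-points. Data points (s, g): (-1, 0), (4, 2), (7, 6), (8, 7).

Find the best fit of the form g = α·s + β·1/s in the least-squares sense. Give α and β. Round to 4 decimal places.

α = 0.8479, β = -1.0553

From the data, Σs·s = 130, Σs·1/s = 4, Σ1/s·1/s = 3445/3136.
And Σs·g = 106, Σ1/s·g = 125/56.
Δ = 130·(3445/3136) − 4² = 198837/1568.
α = (106·(3445/3136) − 4·(125/56))/(198837/1568) = 56195/66279; β = (130·(125/56) − 4·106)/(198837/1568) = -69944/66279.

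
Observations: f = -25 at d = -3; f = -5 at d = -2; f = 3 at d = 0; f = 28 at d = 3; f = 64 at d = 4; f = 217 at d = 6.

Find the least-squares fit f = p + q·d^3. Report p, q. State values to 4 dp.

Forming AᵀA = [[6, 272]; [272, 52274]] and Aᵀf = [282, 52439]ᵀ gives AᵀA·[p, q]ᵀ = Aᵀf.
Eliminating q: 52274·(row 1) − 272·(row 2) gives 239660·p = 52274·282 − 272·52439 = 477860, so p = 23893/11983.
Then q = (52439 − 272·(23893/11983))/52274 = 23793/23966.

p = 1.9939, q = 0.9928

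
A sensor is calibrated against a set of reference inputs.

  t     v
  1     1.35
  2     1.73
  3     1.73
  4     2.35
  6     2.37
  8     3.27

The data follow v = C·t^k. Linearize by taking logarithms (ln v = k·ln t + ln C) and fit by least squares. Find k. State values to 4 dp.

k = 0.3936

Taking logs, ln v = k·ln t + ln C, so regress ln v on ln t.
Σln t = 7.0493, Σ(ln t)² = 11.1437, Σln v = 4.2984, Σln t·ln v = 6.1764.
Equations: 11.1437·k + 7.0493·ln C = 6.1764;  7.0493·k + 6·ln C = 4.2984.
Slope k = (n·Σln t·ln v − Σln t·Σln v)/(n·Σ(ln t)² − (Σln t)²) = (6·6.1764 − 7.0493·4.2984)/17.1702 = 0.39355; ln C = (Σln v − k·Σln t)/n = 0.25403.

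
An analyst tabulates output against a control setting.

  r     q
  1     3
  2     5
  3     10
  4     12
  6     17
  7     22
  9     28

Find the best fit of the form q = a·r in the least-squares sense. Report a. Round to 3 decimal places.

The normal equations are: 196·a = 599.
(Σr·r = 196, Σr·q = 599.)
a = 599/196 = 3.05612.

a = 3.056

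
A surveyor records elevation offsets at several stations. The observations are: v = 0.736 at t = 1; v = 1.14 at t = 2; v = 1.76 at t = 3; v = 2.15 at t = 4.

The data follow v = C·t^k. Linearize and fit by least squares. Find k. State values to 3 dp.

Taking logs, ln v = k·ln t + ln C, so regress ln v on ln t.
Σln t = 3.1781, Σ(ln t)² = 3.6092, Σln v = 1.1553, Σln t·ln v = 1.7730.
Normal system: [[3.6092, 3.1781]; [3.1781, 4]]·[k, ln C]ᵀ = [1.7730, 1.1553]ᵀ.
Solving (det = 4.3368): k = 0.78874, ln C = -0.33784.

k = 0.789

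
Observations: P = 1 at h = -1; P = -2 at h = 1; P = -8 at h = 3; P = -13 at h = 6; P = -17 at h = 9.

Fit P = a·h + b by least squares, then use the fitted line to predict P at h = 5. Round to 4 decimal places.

Sums needed: Σh·h = 128, Σh = 18, Σ1 = 5.
Right-hand side: Σh·P = -258, ΣP = -39.
Normal equations: [[128, 18]; [18, 5]]·[a, b]ᵀ = [-258, -39]ᵀ.
Eliminating b: 5·(row 1) − 18·(row 2) gives 316·a = 5·(-258) − 18·(-39) = -588, so a = -147/79.
Then b = ((-39) − 18·(-147/79))/5 = -87/79.
At h = 5: P̂ = (-147/79)·(5) + (-87/79)·(1) = -822/79.

P̂ = -10.4051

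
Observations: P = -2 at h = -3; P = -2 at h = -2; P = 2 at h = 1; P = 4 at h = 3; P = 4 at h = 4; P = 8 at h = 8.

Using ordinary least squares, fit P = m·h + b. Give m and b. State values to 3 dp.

m = 0.946, b = 0.600

With design matrix A, AᵀA = [[103, 11]; [11, 6]] and AᵀP = [104, 14]ᵀ.
Δ = 103·6 − 11² = 497.
m = (104·6 − 11·14)/497 = 470/497; b = (103·14 − 11·104)/497 = 298/497.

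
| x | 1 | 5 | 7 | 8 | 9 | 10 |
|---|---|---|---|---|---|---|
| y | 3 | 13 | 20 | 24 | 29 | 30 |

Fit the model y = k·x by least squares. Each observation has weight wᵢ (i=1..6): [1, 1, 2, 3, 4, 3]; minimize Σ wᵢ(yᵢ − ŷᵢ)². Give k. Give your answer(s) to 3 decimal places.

k = 3.051

Normal-equation sums: Σwᵢ·x·x = 940.
Moment sums: Σwᵢ·x·y = 2868.
So MᵀWM·[k]ᵀ = MᵀWy: [[940]]·[k]ᵀ = [2868]ᵀ.
k = 2868/940 = 3.05106.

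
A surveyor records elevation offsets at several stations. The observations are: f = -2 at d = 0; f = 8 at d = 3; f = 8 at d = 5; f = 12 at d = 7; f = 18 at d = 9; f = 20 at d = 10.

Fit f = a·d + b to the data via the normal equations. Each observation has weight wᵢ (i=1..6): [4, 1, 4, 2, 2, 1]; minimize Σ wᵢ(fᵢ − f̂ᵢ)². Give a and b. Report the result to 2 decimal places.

a = 2.13, b = -1.88

The normal system AᵀWA·[a, b]ᵀ = AᵀWf is [[469, 65]; [65, 14]]·[a, b]ᵀ = [876, 112]ᵀ.
Eliminating b: 14·(row 1) − 65·(row 2) gives 2341·a = 14·876 − 65·112 = 4984, so a = 4984/2341.
Then b = (112 − 65·(4984/2341))/14 = -4412/2341.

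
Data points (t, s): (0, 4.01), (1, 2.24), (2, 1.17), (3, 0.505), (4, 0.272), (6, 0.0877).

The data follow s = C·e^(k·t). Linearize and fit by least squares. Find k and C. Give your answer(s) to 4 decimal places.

k = -0.6527, C = 4.0389

Let Y = ln s. Fitting Y = k·t + ln C by least squares:
Over the data: Σt = 16.0000, Σ(t)² = 66.0000, Σln s = -2.0667, Σt·ln s = -20.7399.
Normal system: [[66.0000, 16.0000]; [16.0000, 6]]·[k, ln C]ᵀ = [-20.7399, -2.0667]ᵀ.
Solving (det = 140.0000): k = -0.65266, ln C = 1.39597, so C = exp(1.39597) = 4.03889.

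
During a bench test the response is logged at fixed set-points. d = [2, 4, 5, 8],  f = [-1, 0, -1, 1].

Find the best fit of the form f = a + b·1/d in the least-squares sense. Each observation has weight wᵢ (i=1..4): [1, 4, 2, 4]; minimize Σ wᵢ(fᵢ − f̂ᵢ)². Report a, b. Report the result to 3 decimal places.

Normal-equation sums: Σwᵢ·1 = 11, Σwᵢ·1/d = 12/5, Σwᵢ·1/d·1/d = 257/400.
Right-hand side: Σwᵢ·f = 1, Σwᵢ·1/d·f = -2/5.
XᵀWX·[a, b]ᵀ = XᵀWf becomes [[11, 12/5]; [12/5, 257/400]]·[a, b]ᵀ = [1, -2/5]ᵀ.
Eliminating b: (257/400)·(row 1) − (12/5)·(row 2) gives (523/400)·a = (257/400)·1 − (12/5)·(-2/5) = 641/400, so a = 641/523.
Then b = ((-2/5) − (12/5)·(641/523))/(257/400) = -2720/523.

a = 1.226, b = -5.201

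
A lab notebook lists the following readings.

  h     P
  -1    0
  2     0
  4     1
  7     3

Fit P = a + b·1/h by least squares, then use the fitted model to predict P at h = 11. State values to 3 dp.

P̂ = 1.070

Normal-equation sums: Σ1 = 4, Σ1/h = -3/28, Σ1/h·1/h = 1045/784.
Right-hand side: ΣP = 4, Σ1/h·P = 19/28.
XᵀX·[a, b]ᵀ = XᵀP becomes [[4, -3/28]; [-3/28, 1045/784]]·[a, b]ᵀ = [4, 19/28]ᵀ.
Eliminating b: (1045/784)·(row 1) − (-3/28)·(row 2) gives (4171/784)·a = (1045/784)·4 − (-3/28)·(19/28) = 4237/784, so a = 4237/4171.
Then b = ((19/28) − (-3/28)·(4237/4171))/(1045/784) = 2464/4171.
At h = 11: P̂ = (4237/4171)·(1) + (2464/4171)·(1/11) = 4461/4171.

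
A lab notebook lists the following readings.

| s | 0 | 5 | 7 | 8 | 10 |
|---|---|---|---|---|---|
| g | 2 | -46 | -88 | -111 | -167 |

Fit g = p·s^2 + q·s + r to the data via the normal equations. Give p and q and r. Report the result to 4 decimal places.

With design matrix X, XᵀX = [[17122, 1980, 238]; [1980, 238, 30]; [238, 30, 5]] and Xᵀg = [-29266, -3404, -410]ᵀ.
Row-reducing yields p = -55515/39127, q = -108476/39127, r = 84956/39127.

p = -1.4188, q = -2.7724, r = 2.1713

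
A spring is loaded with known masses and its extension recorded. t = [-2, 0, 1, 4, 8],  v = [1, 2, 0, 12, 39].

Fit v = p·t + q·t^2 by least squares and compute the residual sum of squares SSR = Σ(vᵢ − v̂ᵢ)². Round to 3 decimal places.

Compute the Gram sums: Σt·t = 85, Σt·t^2 = 569, Σt^2·t^2 = 4369.
Right-hand side: Σt·v = 358, Σt^2·v = 2692.
XᵀX·[p, q]ᵀ = Xᵀv becomes [[85, 569]; [569, 4369]]·[p, q]ᵀ = [358, 2692]ᵀ.
Δ = 85·4369 − 569² = 47604.
p = (358·4369 − 569·2692)/47604 = 16177/23802; q = (85·2692 − 569·358)/47604 = 12559/23802.
Residuals: 2960/11901, 2, -14368/11901, 9986/11901, -819/3967; SSR = 74573/11901.

SSR = 6.266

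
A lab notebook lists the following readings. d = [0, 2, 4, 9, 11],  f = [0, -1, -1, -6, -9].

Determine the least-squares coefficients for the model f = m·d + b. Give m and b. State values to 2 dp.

MᵀM·[m, b]ᵀ = Mᵀf reads: 222·m + 26·b = -159;  26·m + 5·b = -17.
Eliminating b: 5·(row 1) − 26·(row 2) gives 434·m = 5·(-159) − 26·(-17) = -353, so m = -353/434.
Then b = ((-17) − 26·(-353/434))/5 = 180/217.

m = -0.81, b = 0.83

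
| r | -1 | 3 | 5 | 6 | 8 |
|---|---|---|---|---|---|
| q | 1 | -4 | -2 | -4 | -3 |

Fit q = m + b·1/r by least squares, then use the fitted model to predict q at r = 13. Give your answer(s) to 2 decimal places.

q̂ = -2.80

Normal-equation sums: Σ1 = 5, Σ1/r = -7/40, Σ1/r·1/r = 17201/14400.
And Σq = -12, Σ1/r·q = -151/40.
So MᵀM·[m, b]ᵀ = Mᵀq: [[5, -7/40]; [-7/40, 17201/14400]]·[m, b]ᵀ = [-12, -151/40]ᵀ.
Eliminating b: (17201/14400)·(row 1) − (-7/40)·(row 2) gives (21391/3600)·m = (17201/14400)·(-12) − (-7/40)·(-151/40) = -2879/192, so m = -215925/85564.
Then b = ((-151/40) − (-7/40)·(-215925/85564))/(17201/14400) = -75510/21391.
At r = 13: q̂ = (-215925/85564)·(1) + (-75510/21391)·(1/13) = -3109065/1112332.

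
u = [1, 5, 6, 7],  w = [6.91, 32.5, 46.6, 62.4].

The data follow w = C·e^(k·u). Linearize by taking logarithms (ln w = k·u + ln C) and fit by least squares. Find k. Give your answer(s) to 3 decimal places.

k = 0.372

Linearized form: ln w = k·u + ln C. From the 4 transformed points,
Σu = 19.0000, Σ(u)² = 111.0000, Σln w = 13.3894, Σu·ln w = 71.3237.
Normal system: [[111.0000, 19.0000]; [19.0000, 4]]·[k, ln C]ᵀ = [71.3237, 13.3894]ᵀ.
Slope k = (n·Σu·ln w − Σu·Σln w)/(n·Σ(u)² − (Σu)²) = (4·71.3237 − 19.0000·13.3894)/83.0000 = 0.37225; ln C = (Σln w − k·Σu)/n = 1.57915.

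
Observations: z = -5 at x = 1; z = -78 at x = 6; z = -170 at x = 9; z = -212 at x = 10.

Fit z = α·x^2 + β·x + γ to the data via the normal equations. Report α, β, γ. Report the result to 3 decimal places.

The normal system AᵀA·[α, β, γ]ᵀ = Aᵀz is [[17858, 1946, 218]; [1946, 218, 26]; [218, 26, 4]]·[α, β, γ]ᵀ = [-37783, -4123, -465]ᵀ.
Row-reducing yields α = -2285/1086, β = 139/543, γ = -587/181.

α = -2.104, β = 0.256, γ = -3.243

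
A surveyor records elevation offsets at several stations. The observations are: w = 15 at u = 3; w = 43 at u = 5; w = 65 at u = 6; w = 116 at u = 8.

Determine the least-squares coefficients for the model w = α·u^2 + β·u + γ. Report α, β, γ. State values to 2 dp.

The normal equations are: 6098·α + 880·β + 134·γ = 10974;  880·α + 134·β + 22·γ = 1578;  134·α + 22·β + 4·γ = 239.
Solving the 3×3 system (Gaussian elimination) gives α = 23/12, β = -127/156, γ = 1/52.

α = 1.92, β = -0.81, γ = 0.02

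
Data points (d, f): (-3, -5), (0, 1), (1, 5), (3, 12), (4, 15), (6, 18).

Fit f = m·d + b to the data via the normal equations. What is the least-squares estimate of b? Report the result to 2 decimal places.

b = 2.63

Sums needed: Σd·d = 71, Σd = 11, Σ1 = 6.
And Σd·f = 224, Σf = 46.
Normal equations: [[71, 11]; [11, 6]]·[m, b]ᵀ = [224, 46]ᵀ.
Eliminating b: 6·(row 1) − 11·(row 2) gives 305·m = 6·224 − 11·46 = 838, so m = 838/305.
Then b = (46 − 11·(838/305))/6 = 802/305.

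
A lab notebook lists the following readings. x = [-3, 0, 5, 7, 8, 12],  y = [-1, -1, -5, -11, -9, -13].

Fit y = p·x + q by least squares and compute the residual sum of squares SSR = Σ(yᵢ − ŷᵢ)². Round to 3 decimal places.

SSR = 12.880

Forming MᵀM = [[291, 29]; [29, 6]] and Mᵀy = [-327, -40]ᵀ gives MᵀM·[p, q]ᵀ = Mᵀy.
det = 291·6 − 29² = 905.
p = ((-327)·6 − 29·(-40))/905 = -802/905; q = (291·(-40) − 29·(-327))/905 = -2157/905.
Residuals: -1154/905, 1252/905, 1642/905, -2184/905, 428/905, 16/905; SSR = 11656/905.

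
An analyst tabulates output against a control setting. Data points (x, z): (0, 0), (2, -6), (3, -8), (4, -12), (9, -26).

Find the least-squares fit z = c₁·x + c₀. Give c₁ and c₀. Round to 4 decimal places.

With design matrix M, MᵀM = [[110, 18]; [18, 5]] and Mᵀz = [-318, -52]ᵀ.
Eliminating c₀: 5·(row 1) − 18·(row 2) gives 226·c₁ = 5·(-318) − 18·(-52) = -654, so c₁ = -327/113.
Then c₀ = ((-52) − 18·(-327/113))/5 = 2/113.

c₁ = -2.8938, c₀ = 0.0177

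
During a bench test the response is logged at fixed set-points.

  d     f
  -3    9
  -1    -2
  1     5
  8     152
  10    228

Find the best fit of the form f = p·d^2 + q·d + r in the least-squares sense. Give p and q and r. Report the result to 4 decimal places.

p = 1.9770, q = 3.0926, r = -0.0742

Compute the Gram sums: Σd^2·d^2 = 14179, Σd^2·d = 1485, Σd^2 = 175, Σd·d = 175, Σd = 15, Σ1 = 5.
Moment sums: Σd^2·f = 32612, Σd·f = 3476, Σf = 392.
Normal equations: [[14179, 1485, 175]; [1485, 175, 15]; [175, 15, 5]]·[p, q, r]ᵀ = [32612, 3476, 392]ᵀ.
Row-reducing yields p = 12398/6271, q = 19394/6271, r = -2328/31355.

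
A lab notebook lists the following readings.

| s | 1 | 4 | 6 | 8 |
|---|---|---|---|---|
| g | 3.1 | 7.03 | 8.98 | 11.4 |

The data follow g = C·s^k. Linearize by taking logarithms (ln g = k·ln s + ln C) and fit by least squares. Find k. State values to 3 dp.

k = 0.614

With ln gᵢ as the transformed response and ln sᵢ as the regressor:
Sums: Σln s = 5.2575, Σ(ln s)² = 9.4563, Σln g = 7.7102, Σln s·ln g = 11.6970.
Normal system: [[9.4563, 5.2575]; [5.2575, 4]]·[k, ln C]ᵀ = [11.6970, 7.7102]ᵀ.
Solving (det = 10.1839): k = 0.61388, ln C = 1.12069.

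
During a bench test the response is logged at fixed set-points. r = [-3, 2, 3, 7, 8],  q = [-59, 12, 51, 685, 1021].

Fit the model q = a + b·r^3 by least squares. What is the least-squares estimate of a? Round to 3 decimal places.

a = -3.872

Forming MᵀM = [[5, 863]; [863, 381315]] and Mᵀq = [1710, 760773]ᵀ gives MᵀM·[a, b]ᵀ = Mᵀq.
Eliminating b: 381315·(row 1) − 863·(row 2) gives 1161806·a = 381315·1710 − 863·760773 = -4498449, so a = -4498449/1161806.
Then b = (760773 − 863·(-4498449/1161806))/381315 = 2328135/1161806.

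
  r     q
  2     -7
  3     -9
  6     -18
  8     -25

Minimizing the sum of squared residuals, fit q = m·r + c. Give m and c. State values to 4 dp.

m = -3.0220, c = -0.3956

Sums needed: Σr·r = 113, Σr = 19, Σ1 = 4.
Moment sums: Σr·q = -349, Σq = -59.
Normal equations: [[113, 19]; [19, 4]]·[m, c]ᵀ = [-349, -59]ᵀ.
Eliminating c: 4·(row 1) − 19·(row 2) gives 91·m = 4·(-349) − 19·(-59) = -275, so m = -275/91.
Then c = ((-59) − 19·(-275/91))/4 = -36/91.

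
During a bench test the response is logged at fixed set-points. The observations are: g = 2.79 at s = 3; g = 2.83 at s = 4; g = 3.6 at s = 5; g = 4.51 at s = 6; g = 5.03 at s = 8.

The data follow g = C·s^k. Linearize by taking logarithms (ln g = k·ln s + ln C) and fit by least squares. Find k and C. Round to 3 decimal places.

k = 0.680, C = 1.234

Linearized form: ln g = k·ln s + ln C. From the 5 transformed points,
Sums: Σln s = 7.9655, Σ(ln s)² = 13.2535, Σln g = 6.4690, Σln s·ln g = 10.6890.
Normal system: [[13.2535, 7.9655]; [7.9655, 5]]·[k, ln C]ᵀ = [10.6890, 6.4690]ᵀ.
Solving (det = 2.8177): k = 0.68008, ln C = 0.21036, so C = exp(0.21036) = 1.23412.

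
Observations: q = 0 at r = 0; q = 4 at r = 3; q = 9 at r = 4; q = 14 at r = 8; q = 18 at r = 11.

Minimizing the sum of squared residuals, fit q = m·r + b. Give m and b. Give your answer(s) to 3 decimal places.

XᵀX·[m, b]ᵀ = Xᵀq reads: 210·m + 26·b = 358;  26·m + 5·b = 45.
det = 210·5 − 26² = 374.
m = (358·5 − 26·45)/374 = 310/187; b = (210·45 − 26·358)/374 = 71/187.

m = 1.658, b = 0.380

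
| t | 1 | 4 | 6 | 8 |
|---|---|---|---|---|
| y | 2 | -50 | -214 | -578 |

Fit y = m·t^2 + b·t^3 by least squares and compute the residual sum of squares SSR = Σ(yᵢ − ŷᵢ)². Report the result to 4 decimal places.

SSR = 10.0784

XᵀX·[m, b]ᵀ = Xᵀy reads: 5649·m + 41569·b = -45494;  41569·m + 312897·b = -345358.
(Σt^2·t^2 = 5649, Σt^2·t^3 = 41569, Σt^3·t^3 = 312897, Σt^2·y = -45494, Σt^3·y = -345358.)
Δ = 5649·312897 − 41569² = 39573392.
m = ((-45494)·312897 − 41569·(-345358))/39573392 = 15156323/4946674; b = (5649·(-345358) − 41569·(-45494))/39573392 = -7473407/4946674.
Residuals: 1105216/2473337, -5768410/2473337, 5020024/2473337, -1398930/2473337; SSR = 24927336/2473337.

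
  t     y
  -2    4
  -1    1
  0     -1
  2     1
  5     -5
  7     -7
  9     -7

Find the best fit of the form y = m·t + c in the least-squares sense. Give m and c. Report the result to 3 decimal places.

Sums needed: Σt·t = 164, Σt = 20, Σ1 = 7.
Right-hand side: Σt·y = -144, Σy = -14.
So XᵀX·[m, c]ᵀ = Xᵀy: [[164, 20]; [20, 7]]·[m, c]ᵀ = [-144, -14]ᵀ.
Determinant 164·7 − 20² = 748.
m = ((-144)·7 − 20·(-14))/748 = -182/187; c = (164·(-14) − 20·(-144))/748 = 146/187.

m = -0.973, c = 0.781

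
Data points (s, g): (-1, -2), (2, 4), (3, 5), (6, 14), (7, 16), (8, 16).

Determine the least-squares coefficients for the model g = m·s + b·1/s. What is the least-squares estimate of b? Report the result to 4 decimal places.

The normal equations are: 163·m + 6·b = 349;  6·m + (40217/28224)·b = 86/7.
(Σs·s = 163, Σs·1/s = 6, Σ1/s·1/s = 40217/28224, Σs·g = 349, Σ1/s·g = 86/7.)
Eliminating b: (40217/28224)·(row 1) − 6·(row 2) gives (5539307/28224)·m = (40217/28224)·349 − 6·(86/7) = 11955221/28224, so m = 11955221/5539307.
Then b = ((86/7) − 6·(11955221/5539307))/(40217/28224) = -2580480/5539307.

b = -0.4658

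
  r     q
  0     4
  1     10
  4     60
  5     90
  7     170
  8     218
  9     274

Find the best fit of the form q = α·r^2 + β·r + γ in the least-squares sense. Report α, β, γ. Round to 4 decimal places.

α = 3.1962, β = 1.1530, γ = 4.6420

Sums needed: Σr^2·r^2 = 13940, Σr^2·r = 1774, Σr^2 = 236, Σr·r = 236, Σr = 34, Σ1 = 7.
Moment sums: Σr^2·q = 47696, Σr·q = 6100, Σq = 826.
Normal equations: [[13940, 1774, 236]; [1774, 236, 34]; [236, 34, 7]]·[α, β, γ]ᵀ = [47696, 6100, 826]ᵀ.
Inverting the 3×3 Gram matrix, [α, β, γ]ᵀ = [55828/17467, 20140/17467, 81082/17467]ᵀ.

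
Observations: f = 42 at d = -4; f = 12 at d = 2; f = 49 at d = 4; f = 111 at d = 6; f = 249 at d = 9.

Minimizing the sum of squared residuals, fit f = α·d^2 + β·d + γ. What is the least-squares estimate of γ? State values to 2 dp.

Setting ∂/∂α … = 0 gives: 8385·α + 953·β + 153·γ = 25669;  953·α + 153·β + 17·γ = 2959;  153·α + 17·β + 5·γ = 463.
(Σd^2·d^2 = 8385, Σd^2·d = 953, Σd^2 = 153, Σd·d = 153, Σd = 17, Σ1 = 5, Σd^2·f = 25669, Σd·f = 2959, Σf = 463.)
Inverting the 3×3 Gram matrix, [α, β, γ]ᵀ = [309733/103268, 94045/103268, -117483/51634]ᵀ.

γ = -2.28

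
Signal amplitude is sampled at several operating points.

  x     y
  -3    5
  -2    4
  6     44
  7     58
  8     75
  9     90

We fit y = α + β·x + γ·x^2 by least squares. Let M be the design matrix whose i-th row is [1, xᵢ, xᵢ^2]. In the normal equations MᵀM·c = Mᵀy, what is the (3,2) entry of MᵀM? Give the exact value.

1765

Row 3 ↔ basis x^2, column 2 ↔ basis x, so (MᵀM)_{3,2} = Σᵢ (x^2)·(x) = (9)·(-3) + (4)·(-2) + (36)·(6) + (49)·(7) + (64)·(8) + (81)·(9) = 1765.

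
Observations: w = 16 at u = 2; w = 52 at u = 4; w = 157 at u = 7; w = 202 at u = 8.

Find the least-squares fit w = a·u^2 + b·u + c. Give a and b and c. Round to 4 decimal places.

The normal system XᵀX·[a, b, c]ᵀ = Xᵀw is [[6769, 927, 133]; [927, 133, 21]; [133, 21, 4]]·[a, b, c]ᵀ = [21517, 2955, 427]ᵀ.
Solving the 3×3 system (Gaussian elimination) gives a = 373/118, b = -51/118, c = 231/59.

a = 3.1610, b = -0.4322, c = 3.9153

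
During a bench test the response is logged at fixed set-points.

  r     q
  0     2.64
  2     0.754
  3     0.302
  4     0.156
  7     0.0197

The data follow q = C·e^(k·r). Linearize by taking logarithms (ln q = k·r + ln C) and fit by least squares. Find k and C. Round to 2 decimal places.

Let Y = ln q. Fitting Y = k·r + ln C by least squares:
AᵀA = [[78.0000, 16.0000]; [16.0000, 5]], rhs = [-39.0783, -6.2939]ᵀ  (here Σr = 16.0000, Σ(r)² = 78.0000, Σln q = -6.2939, Σr·ln q = -39.0783).
Slope k = (n·Σr·ln q − Σr·Σln q)/(n·Σ(r)² − (Σr)²) = (5·-39.0783 − 16.0000·-6.2939)/134.0000 = -0.70663; ln C = (Σln q − k·Σr)/n = 1.00242, so C = exp(1.00242) = 2.72487.

k = -0.71, C = 2.72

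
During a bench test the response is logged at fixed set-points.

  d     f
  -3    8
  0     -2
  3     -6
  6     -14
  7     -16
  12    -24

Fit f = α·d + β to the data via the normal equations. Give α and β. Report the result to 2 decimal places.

α = -2.11, β = -0.22

Normal-equation sums: Σd·d = 247, Σd = 25, Σ1 = 6.
For Mᵀf: Σd·f = -526, Σf = -54.
Determinant 247·6 − 25² = 857.
α = ((-526)·6 − 25·(-54))/857 = -1806/857; β = (247·(-54) − 25·(-526))/857 = -188/857.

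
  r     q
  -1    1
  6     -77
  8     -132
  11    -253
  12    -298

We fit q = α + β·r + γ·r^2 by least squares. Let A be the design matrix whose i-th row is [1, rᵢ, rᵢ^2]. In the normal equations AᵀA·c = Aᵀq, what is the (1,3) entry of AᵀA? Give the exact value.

366

Row 1 ↔ basis 1, column 3 ↔ basis r^2, so (AᵀA)_{1,3} = Σᵢ r^2 = (1)·(1) + (1)·(36) + (1)·(64) + (1)·(121) + (1)·(144) = 366.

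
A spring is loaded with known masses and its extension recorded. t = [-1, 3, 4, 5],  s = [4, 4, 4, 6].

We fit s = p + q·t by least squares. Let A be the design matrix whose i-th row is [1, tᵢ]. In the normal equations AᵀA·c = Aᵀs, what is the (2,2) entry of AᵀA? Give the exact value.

51

Row 2 ↔ basis t, column 2 ↔ basis t, so (AᵀA)_{2,2} = Σᵢ (t)·(t) = (-1)·(-1) + (3)·(3) + (4)·(4) + (5)·(5) = 51.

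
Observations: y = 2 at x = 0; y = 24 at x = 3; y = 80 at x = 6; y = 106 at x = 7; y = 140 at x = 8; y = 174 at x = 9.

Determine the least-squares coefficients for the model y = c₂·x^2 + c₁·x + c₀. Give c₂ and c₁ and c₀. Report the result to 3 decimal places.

c₂ = 2.027, c₁ = 0.837, c₀ = 2.318

Sums needed: Σx^2·x^2 = 14435, Σx^2·x = 1827, Σx^2 = 239, Σx·x = 239, Σx = 33, Σ1 = 6.
For Mᵀy: Σx^2·y = 31344, Σx·y = 3980, Σy = 526.
Inverting the 3×3 Gram matrix, [c₂, c₁, c₀]ᵀ = [6065/2992, 12521/14960, 17341/7480]ᵀ.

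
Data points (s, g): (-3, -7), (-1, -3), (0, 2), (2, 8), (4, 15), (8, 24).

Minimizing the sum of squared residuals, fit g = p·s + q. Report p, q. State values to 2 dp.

p = 2.94, q = 1.61

The normal system AᵀA·[p, q]ᵀ = Aᵀg is [[94, 10]; [10, 6]]·[p, q]ᵀ = [292, 39]ᵀ.
det = 94·6 − 10² = 464.
p = (292·6 − 10·39)/464 = 681/232; q = (94·39 − 10·292)/464 = 373/232.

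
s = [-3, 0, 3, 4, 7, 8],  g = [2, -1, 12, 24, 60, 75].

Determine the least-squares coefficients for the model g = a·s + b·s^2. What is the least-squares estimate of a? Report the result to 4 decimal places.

a = 1.9939

MᵀM·[a, b]ᵀ = Mᵀg reads: 147·a + 919·b = 1146;  919·a + 6915·b = 8250.
(Σs·s = 147, Σs·s^2 = 919, Σs^2·s^2 = 6915, Σs·g = 1146, Σs^2·g = 8250.)
Δ = 147·6915 − 919² = 171944.
a = (1146·6915 − 919·8250)/171944 = 42855/21493; b = (147·8250 − 919·1146)/171944 = 19947/21493.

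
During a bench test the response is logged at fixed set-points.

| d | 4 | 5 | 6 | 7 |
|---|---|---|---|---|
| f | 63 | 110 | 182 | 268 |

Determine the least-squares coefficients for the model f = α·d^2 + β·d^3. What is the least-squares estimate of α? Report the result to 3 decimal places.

α = 1.909

Sums needed: Σd^2·d^2 = 4578, Σd^2·d^3 = 28732, Σd^3·d^3 = 184026.
Moment sums: Σd^2·f = 23442, Σd^3·f = 149018.
Eliminating β: 184026·(row 1) − 28732·(row 2) gives 16943204·α = 184026·23442 − 28732·149018 = 32352316, so α = 8088079/4235801.
Then β = (149018 − 28732·(8088079/4235801))/184026 = 2167215/4235801.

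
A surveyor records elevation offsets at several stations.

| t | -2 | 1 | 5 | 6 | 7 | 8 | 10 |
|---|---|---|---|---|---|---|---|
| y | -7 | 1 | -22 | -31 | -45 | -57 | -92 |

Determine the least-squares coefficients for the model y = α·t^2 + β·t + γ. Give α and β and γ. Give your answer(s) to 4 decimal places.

α = -1.0092, β = 0.9066, γ = -0.4530

Forming XᵀX = [[18435, 2189, 279]; [2189, 279, 35]; [279, 35, 7]] and Xᵀy = [-16746, -1972, -253]ᵀ gives XᵀX·[α, β, γ]ᵀ = Xᵀy.
Solving the 3×3 system (Gaussian elimination) gives α = -460267/456082, β = 413481/456082, γ = -103292/228041.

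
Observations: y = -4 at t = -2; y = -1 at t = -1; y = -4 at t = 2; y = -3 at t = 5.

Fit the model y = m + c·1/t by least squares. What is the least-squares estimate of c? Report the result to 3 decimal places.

Entries of XᵀX: Σ1 = 4, Σ1/t = -4/5, Σ1/t·1/t = 77/50.
Moment sums: Σy = -12, Σ1/t·y = 2/5.
XᵀX·[m, c]ᵀ = Xᵀy becomes [[4, -4/5]; [-4/5, 77/50]]·[m, c]ᵀ = [-12, 2/5]ᵀ.
Eliminating c: (77/50)·(row 1) − (-4/5)·(row 2) gives (138/25)·m = (77/50)·(-12) − (-4/5)·(2/5) = -454/25, so m = -227/69.
Then c = ((2/5) − (-4/5)·(-227/69))/(77/50) = -100/69.

c = -1.449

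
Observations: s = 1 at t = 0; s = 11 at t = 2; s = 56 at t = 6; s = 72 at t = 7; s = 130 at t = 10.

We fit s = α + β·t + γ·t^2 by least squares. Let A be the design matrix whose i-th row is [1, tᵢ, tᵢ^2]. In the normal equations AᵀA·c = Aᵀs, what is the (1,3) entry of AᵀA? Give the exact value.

189

Row 1 ↔ basis 1, column 3 ↔ basis t^2, so (AᵀA)_{1,3} = Σᵢ t^2 = (1)·(0) + (1)·(4) + (1)·(36) + (1)·(49) + (1)·(100) = 189.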